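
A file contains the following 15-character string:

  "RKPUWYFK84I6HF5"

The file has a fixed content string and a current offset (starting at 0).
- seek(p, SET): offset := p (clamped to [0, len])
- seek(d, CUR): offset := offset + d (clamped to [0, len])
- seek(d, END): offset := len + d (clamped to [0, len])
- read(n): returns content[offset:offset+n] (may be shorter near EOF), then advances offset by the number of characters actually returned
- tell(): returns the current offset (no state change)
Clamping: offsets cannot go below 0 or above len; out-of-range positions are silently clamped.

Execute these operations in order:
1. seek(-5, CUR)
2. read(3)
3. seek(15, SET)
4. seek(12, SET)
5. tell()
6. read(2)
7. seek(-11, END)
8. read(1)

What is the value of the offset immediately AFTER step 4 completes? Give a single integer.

After 1 (seek(-5, CUR)): offset=0
After 2 (read(3)): returned 'RKP', offset=3
After 3 (seek(15, SET)): offset=15
After 4 (seek(12, SET)): offset=12

Answer: 12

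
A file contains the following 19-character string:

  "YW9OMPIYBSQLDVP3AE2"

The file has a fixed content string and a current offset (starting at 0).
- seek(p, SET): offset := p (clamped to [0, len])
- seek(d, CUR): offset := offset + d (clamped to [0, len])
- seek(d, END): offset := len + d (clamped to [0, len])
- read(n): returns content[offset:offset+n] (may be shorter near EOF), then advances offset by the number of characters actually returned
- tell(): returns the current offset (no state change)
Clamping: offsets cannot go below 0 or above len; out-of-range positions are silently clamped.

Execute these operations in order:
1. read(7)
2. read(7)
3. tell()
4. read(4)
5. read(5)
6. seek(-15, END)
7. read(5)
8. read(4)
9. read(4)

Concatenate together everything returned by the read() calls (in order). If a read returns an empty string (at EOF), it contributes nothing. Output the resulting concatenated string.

Answer: YW9OMPIYBSQLDVP3AE2MPIYBSQLDVP3A

Derivation:
After 1 (read(7)): returned 'YW9OMPI', offset=7
After 2 (read(7)): returned 'YBSQLDV', offset=14
After 3 (tell()): offset=14
After 4 (read(4)): returned 'P3AE', offset=18
After 5 (read(5)): returned '2', offset=19
After 6 (seek(-15, END)): offset=4
After 7 (read(5)): returned 'MPIYB', offset=9
After 8 (read(4)): returned 'SQLD', offset=13
After 9 (read(4)): returned 'VP3A', offset=17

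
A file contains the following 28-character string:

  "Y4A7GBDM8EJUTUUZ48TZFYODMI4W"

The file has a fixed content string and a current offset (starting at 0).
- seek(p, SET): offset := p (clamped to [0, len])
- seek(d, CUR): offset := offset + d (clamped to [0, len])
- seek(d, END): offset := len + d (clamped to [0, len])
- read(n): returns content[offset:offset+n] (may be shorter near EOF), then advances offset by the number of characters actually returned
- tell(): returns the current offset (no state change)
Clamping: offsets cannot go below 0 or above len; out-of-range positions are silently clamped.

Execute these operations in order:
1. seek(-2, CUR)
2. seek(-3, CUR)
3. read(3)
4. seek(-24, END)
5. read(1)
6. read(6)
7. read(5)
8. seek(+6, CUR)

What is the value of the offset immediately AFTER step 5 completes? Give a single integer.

After 1 (seek(-2, CUR)): offset=0
After 2 (seek(-3, CUR)): offset=0
After 3 (read(3)): returned 'Y4A', offset=3
After 4 (seek(-24, END)): offset=4
After 5 (read(1)): returned 'G', offset=5

Answer: 5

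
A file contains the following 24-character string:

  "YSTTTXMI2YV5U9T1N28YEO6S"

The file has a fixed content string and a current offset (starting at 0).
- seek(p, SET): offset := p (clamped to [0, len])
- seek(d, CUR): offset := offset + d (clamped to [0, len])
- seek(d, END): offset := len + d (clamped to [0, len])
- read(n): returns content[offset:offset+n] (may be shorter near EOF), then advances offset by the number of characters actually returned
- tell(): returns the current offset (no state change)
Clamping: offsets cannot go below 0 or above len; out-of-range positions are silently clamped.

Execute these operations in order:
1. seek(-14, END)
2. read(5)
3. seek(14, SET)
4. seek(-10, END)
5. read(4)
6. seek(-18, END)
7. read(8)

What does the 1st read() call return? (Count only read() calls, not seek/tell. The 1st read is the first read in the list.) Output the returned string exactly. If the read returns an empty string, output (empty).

After 1 (seek(-14, END)): offset=10
After 2 (read(5)): returned 'V5U9T', offset=15
After 3 (seek(14, SET)): offset=14
After 4 (seek(-10, END)): offset=14
After 5 (read(4)): returned 'T1N2', offset=18
After 6 (seek(-18, END)): offset=6
After 7 (read(8)): returned 'MI2YV5U9', offset=14

Answer: V5U9T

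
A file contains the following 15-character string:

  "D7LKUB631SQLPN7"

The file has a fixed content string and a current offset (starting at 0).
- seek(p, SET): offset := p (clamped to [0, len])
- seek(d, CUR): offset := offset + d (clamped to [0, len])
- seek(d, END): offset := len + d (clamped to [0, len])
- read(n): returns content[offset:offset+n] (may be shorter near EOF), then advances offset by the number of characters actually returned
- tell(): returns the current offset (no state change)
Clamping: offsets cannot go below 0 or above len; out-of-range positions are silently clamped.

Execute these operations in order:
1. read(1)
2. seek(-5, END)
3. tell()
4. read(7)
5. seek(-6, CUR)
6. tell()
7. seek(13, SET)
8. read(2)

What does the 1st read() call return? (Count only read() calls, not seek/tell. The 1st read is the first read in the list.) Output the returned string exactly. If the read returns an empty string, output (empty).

Answer: D

Derivation:
After 1 (read(1)): returned 'D', offset=1
After 2 (seek(-5, END)): offset=10
After 3 (tell()): offset=10
After 4 (read(7)): returned 'QLPN7', offset=15
After 5 (seek(-6, CUR)): offset=9
After 6 (tell()): offset=9
After 7 (seek(13, SET)): offset=13
After 8 (read(2)): returned 'N7', offset=15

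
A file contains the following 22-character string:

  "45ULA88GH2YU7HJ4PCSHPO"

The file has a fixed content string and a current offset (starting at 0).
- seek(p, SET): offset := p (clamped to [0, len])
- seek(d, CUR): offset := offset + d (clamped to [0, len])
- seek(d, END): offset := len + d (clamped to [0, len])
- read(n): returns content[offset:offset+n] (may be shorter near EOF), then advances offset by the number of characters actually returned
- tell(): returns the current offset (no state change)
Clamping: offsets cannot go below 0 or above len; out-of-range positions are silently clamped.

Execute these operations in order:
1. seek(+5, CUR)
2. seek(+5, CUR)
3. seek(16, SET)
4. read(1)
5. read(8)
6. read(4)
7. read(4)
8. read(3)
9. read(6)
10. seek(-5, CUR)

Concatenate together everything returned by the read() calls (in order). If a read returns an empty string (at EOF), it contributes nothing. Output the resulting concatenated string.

Answer: PCSHPO

Derivation:
After 1 (seek(+5, CUR)): offset=5
After 2 (seek(+5, CUR)): offset=10
After 3 (seek(16, SET)): offset=16
After 4 (read(1)): returned 'P', offset=17
After 5 (read(8)): returned 'CSHPO', offset=22
After 6 (read(4)): returned '', offset=22
After 7 (read(4)): returned '', offset=22
After 8 (read(3)): returned '', offset=22
After 9 (read(6)): returned '', offset=22
After 10 (seek(-5, CUR)): offset=17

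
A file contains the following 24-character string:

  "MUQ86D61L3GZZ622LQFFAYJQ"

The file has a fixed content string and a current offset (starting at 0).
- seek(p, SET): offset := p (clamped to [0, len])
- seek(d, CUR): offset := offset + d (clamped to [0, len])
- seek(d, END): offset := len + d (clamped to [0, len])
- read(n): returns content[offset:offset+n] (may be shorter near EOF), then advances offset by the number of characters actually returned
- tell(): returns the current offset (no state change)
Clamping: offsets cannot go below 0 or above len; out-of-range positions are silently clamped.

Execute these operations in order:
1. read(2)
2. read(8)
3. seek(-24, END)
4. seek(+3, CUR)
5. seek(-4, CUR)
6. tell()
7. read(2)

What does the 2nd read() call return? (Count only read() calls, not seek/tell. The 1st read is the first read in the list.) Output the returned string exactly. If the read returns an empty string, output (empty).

After 1 (read(2)): returned 'MU', offset=2
After 2 (read(8)): returned 'Q86D61L3', offset=10
After 3 (seek(-24, END)): offset=0
After 4 (seek(+3, CUR)): offset=3
After 5 (seek(-4, CUR)): offset=0
After 6 (tell()): offset=0
After 7 (read(2)): returned 'MU', offset=2

Answer: Q86D61L3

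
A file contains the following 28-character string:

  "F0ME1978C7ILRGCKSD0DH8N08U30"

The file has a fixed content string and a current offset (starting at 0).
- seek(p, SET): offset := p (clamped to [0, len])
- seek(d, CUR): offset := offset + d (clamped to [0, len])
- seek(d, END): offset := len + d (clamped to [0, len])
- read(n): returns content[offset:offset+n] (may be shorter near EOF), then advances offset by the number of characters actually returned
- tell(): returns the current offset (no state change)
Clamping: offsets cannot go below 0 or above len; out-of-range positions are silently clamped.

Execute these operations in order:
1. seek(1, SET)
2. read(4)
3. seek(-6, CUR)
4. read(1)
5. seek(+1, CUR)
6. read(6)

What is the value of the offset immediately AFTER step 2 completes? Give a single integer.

Answer: 5

Derivation:
After 1 (seek(1, SET)): offset=1
After 2 (read(4)): returned '0ME1', offset=5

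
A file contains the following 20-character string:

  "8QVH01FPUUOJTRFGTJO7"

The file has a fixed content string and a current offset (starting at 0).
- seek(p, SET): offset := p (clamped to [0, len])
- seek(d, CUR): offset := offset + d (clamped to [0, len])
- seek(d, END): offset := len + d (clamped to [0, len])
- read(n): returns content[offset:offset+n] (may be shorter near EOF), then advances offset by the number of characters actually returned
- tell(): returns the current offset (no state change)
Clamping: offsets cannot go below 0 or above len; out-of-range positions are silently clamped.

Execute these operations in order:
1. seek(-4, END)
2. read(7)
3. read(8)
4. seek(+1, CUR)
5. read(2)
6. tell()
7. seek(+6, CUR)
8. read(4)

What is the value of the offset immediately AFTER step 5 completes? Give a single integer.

Answer: 20

Derivation:
After 1 (seek(-4, END)): offset=16
After 2 (read(7)): returned 'TJO7', offset=20
After 3 (read(8)): returned '', offset=20
After 4 (seek(+1, CUR)): offset=20
After 5 (read(2)): returned '', offset=20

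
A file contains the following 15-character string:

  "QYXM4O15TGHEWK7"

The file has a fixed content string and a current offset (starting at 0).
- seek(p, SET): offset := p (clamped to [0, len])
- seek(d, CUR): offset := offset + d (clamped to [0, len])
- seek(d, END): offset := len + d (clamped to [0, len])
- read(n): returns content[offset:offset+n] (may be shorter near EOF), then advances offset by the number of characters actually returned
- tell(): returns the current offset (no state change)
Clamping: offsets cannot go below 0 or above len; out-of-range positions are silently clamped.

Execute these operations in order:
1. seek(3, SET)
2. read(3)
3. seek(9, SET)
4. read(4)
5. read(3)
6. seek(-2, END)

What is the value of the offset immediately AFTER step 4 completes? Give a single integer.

Answer: 13

Derivation:
After 1 (seek(3, SET)): offset=3
After 2 (read(3)): returned 'M4O', offset=6
After 3 (seek(9, SET)): offset=9
After 4 (read(4)): returned 'GHEW', offset=13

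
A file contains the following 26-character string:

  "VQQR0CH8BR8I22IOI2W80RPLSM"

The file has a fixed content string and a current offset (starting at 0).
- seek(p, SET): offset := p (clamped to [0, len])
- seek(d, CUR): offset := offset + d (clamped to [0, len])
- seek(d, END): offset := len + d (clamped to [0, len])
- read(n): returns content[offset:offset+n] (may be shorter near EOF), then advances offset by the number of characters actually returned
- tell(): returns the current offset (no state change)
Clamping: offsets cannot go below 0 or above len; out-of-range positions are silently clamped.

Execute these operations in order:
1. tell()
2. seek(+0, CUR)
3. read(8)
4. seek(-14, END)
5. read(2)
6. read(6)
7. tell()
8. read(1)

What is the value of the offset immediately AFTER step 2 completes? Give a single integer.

After 1 (tell()): offset=0
After 2 (seek(+0, CUR)): offset=0

Answer: 0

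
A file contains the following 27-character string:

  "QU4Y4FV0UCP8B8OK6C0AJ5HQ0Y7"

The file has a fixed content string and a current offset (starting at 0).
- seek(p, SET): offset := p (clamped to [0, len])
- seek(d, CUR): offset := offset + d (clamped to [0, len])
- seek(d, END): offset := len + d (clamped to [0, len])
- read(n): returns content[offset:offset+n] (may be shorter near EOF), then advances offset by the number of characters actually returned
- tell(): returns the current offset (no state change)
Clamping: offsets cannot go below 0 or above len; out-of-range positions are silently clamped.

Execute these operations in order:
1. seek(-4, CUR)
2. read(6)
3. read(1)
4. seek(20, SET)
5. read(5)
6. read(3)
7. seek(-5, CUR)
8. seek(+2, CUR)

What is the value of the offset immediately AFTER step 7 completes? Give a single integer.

After 1 (seek(-4, CUR)): offset=0
After 2 (read(6)): returned 'QU4Y4F', offset=6
After 3 (read(1)): returned 'V', offset=7
After 4 (seek(20, SET)): offset=20
After 5 (read(5)): returned 'J5HQ0', offset=25
After 6 (read(3)): returned 'Y7', offset=27
After 7 (seek(-5, CUR)): offset=22

Answer: 22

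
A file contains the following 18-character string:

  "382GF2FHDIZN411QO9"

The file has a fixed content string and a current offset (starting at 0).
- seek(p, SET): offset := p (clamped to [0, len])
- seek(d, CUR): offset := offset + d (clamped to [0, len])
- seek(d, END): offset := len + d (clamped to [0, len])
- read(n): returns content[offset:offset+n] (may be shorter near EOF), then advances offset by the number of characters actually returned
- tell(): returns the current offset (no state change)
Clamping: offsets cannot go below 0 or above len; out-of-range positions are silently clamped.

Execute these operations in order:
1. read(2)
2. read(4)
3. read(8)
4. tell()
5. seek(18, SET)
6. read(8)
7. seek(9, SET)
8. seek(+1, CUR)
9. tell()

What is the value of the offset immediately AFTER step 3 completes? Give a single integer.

After 1 (read(2)): returned '38', offset=2
After 2 (read(4)): returned '2GF2', offset=6
After 3 (read(8)): returned 'FHDIZN41', offset=14

Answer: 14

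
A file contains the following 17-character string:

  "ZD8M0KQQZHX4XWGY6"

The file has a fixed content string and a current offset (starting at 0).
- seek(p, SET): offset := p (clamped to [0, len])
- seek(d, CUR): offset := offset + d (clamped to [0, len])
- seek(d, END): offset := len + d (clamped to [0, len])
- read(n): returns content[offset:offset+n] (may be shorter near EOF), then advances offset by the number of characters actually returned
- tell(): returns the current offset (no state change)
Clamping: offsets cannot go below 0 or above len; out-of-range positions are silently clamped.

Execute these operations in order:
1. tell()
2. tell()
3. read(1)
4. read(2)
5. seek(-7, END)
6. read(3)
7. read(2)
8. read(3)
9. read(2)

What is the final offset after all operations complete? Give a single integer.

After 1 (tell()): offset=0
After 2 (tell()): offset=0
After 3 (read(1)): returned 'Z', offset=1
After 4 (read(2)): returned 'D8', offset=3
After 5 (seek(-7, END)): offset=10
After 6 (read(3)): returned 'X4X', offset=13
After 7 (read(2)): returned 'WG', offset=15
After 8 (read(3)): returned 'Y6', offset=17
After 9 (read(2)): returned '', offset=17

Answer: 17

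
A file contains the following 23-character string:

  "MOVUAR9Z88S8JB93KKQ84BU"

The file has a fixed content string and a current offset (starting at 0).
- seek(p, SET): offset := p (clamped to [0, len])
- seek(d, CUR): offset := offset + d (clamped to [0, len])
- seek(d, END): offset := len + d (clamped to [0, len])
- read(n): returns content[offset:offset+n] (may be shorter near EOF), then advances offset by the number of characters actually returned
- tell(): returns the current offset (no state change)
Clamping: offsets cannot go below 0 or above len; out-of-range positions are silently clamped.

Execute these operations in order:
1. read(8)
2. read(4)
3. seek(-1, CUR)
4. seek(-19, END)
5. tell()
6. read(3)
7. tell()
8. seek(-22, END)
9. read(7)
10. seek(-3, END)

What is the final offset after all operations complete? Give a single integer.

Answer: 20

Derivation:
After 1 (read(8)): returned 'MOVUAR9Z', offset=8
After 2 (read(4)): returned '88S8', offset=12
After 3 (seek(-1, CUR)): offset=11
After 4 (seek(-19, END)): offset=4
After 5 (tell()): offset=4
After 6 (read(3)): returned 'AR9', offset=7
After 7 (tell()): offset=7
After 8 (seek(-22, END)): offset=1
After 9 (read(7)): returned 'OVUAR9Z', offset=8
After 10 (seek(-3, END)): offset=20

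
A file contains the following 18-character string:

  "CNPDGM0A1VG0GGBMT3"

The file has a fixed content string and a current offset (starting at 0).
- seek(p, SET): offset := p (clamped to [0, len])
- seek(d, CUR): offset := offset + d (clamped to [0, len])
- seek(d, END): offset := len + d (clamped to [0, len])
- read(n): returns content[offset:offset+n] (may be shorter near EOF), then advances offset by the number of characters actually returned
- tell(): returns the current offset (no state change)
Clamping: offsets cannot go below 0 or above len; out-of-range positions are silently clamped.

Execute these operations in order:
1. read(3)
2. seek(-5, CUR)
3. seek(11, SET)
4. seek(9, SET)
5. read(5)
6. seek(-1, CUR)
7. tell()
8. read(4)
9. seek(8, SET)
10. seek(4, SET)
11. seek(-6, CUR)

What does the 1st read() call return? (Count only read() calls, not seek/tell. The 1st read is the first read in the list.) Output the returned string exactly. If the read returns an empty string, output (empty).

Answer: CNP

Derivation:
After 1 (read(3)): returned 'CNP', offset=3
After 2 (seek(-5, CUR)): offset=0
After 3 (seek(11, SET)): offset=11
After 4 (seek(9, SET)): offset=9
After 5 (read(5)): returned 'VG0GG', offset=14
After 6 (seek(-1, CUR)): offset=13
After 7 (tell()): offset=13
After 8 (read(4)): returned 'GBMT', offset=17
After 9 (seek(8, SET)): offset=8
After 10 (seek(4, SET)): offset=4
After 11 (seek(-6, CUR)): offset=0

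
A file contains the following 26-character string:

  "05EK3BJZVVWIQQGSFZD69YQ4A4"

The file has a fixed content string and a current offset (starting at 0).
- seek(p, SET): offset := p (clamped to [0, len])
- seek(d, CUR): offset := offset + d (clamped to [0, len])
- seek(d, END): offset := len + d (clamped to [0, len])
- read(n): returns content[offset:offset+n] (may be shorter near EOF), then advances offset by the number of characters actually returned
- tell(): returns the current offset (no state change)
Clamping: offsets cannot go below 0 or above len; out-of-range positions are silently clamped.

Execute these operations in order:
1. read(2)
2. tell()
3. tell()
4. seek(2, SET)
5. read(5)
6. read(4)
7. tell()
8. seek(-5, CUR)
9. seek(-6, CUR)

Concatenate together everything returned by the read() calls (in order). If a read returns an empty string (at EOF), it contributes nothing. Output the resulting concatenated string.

After 1 (read(2)): returned '05', offset=2
After 2 (tell()): offset=2
After 3 (tell()): offset=2
After 4 (seek(2, SET)): offset=2
After 5 (read(5)): returned 'EK3BJ', offset=7
After 6 (read(4)): returned 'ZVVW', offset=11
After 7 (tell()): offset=11
After 8 (seek(-5, CUR)): offset=6
After 9 (seek(-6, CUR)): offset=0

Answer: 05EK3BJZVVW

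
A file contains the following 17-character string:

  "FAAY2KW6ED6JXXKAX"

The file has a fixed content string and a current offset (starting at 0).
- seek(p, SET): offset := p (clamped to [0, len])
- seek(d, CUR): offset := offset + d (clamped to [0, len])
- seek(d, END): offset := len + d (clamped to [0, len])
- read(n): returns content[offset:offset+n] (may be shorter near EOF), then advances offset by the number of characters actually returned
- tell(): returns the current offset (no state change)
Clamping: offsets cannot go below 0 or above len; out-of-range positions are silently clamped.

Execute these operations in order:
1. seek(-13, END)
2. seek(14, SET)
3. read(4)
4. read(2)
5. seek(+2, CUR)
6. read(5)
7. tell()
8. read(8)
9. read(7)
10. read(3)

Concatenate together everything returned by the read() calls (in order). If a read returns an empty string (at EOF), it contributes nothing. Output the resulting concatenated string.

Answer: KAX

Derivation:
After 1 (seek(-13, END)): offset=4
After 2 (seek(14, SET)): offset=14
After 3 (read(4)): returned 'KAX', offset=17
After 4 (read(2)): returned '', offset=17
After 5 (seek(+2, CUR)): offset=17
After 6 (read(5)): returned '', offset=17
After 7 (tell()): offset=17
After 8 (read(8)): returned '', offset=17
After 9 (read(7)): returned '', offset=17
After 10 (read(3)): returned '', offset=17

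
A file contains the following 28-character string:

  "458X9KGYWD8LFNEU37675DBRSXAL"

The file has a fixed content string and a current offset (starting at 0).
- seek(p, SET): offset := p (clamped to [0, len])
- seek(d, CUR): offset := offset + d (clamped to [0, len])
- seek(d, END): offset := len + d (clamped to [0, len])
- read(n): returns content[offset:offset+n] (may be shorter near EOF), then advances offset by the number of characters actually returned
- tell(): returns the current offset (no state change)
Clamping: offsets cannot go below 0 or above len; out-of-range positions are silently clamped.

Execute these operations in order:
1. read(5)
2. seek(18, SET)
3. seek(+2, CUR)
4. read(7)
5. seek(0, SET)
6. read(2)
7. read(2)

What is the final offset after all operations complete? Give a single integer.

After 1 (read(5)): returned '458X9', offset=5
After 2 (seek(18, SET)): offset=18
After 3 (seek(+2, CUR)): offset=20
After 4 (read(7)): returned '5DBRSXA', offset=27
After 5 (seek(0, SET)): offset=0
After 6 (read(2)): returned '45', offset=2
After 7 (read(2)): returned '8X', offset=4

Answer: 4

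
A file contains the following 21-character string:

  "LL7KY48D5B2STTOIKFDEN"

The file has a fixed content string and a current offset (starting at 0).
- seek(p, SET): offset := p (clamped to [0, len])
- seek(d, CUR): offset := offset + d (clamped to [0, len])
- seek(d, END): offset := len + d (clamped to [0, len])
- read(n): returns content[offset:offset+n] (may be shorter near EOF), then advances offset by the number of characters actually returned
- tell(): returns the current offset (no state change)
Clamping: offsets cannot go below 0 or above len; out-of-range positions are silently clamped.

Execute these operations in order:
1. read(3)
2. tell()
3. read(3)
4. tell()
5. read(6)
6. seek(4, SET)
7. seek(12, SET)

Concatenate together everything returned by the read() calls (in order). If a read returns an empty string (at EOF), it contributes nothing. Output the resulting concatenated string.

After 1 (read(3)): returned 'LL7', offset=3
After 2 (tell()): offset=3
After 3 (read(3)): returned 'KY4', offset=6
After 4 (tell()): offset=6
After 5 (read(6)): returned '8D5B2S', offset=12
After 6 (seek(4, SET)): offset=4
After 7 (seek(12, SET)): offset=12

Answer: LL7KY48D5B2S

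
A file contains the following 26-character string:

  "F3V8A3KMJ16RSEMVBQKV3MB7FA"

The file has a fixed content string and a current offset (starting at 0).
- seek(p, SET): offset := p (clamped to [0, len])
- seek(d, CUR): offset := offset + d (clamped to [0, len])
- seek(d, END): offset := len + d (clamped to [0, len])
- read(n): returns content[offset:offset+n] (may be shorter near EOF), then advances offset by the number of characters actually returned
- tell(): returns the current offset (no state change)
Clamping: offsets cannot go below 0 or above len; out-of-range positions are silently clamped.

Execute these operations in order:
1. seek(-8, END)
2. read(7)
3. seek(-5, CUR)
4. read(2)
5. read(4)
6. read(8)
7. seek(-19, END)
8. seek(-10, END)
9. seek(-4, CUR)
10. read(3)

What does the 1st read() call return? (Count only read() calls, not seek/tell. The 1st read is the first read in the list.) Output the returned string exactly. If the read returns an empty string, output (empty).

Answer: KV3MB7F

Derivation:
After 1 (seek(-8, END)): offset=18
After 2 (read(7)): returned 'KV3MB7F', offset=25
After 3 (seek(-5, CUR)): offset=20
After 4 (read(2)): returned '3M', offset=22
After 5 (read(4)): returned 'B7FA', offset=26
After 6 (read(8)): returned '', offset=26
After 7 (seek(-19, END)): offset=7
After 8 (seek(-10, END)): offset=16
After 9 (seek(-4, CUR)): offset=12
After 10 (read(3)): returned 'SEM', offset=15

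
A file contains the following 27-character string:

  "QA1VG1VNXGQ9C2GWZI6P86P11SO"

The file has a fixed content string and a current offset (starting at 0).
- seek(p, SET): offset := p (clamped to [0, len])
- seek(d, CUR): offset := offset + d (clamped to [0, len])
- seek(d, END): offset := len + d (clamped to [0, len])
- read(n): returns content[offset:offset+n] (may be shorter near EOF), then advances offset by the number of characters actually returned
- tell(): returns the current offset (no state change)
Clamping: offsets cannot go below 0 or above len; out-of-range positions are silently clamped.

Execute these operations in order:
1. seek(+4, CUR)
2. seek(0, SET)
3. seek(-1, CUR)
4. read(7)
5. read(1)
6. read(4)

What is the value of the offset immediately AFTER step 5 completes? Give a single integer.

After 1 (seek(+4, CUR)): offset=4
After 2 (seek(0, SET)): offset=0
After 3 (seek(-1, CUR)): offset=0
After 4 (read(7)): returned 'QA1VG1V', offset=7
After 5 (read(1)): returned 'N', offset=8

Answer: 8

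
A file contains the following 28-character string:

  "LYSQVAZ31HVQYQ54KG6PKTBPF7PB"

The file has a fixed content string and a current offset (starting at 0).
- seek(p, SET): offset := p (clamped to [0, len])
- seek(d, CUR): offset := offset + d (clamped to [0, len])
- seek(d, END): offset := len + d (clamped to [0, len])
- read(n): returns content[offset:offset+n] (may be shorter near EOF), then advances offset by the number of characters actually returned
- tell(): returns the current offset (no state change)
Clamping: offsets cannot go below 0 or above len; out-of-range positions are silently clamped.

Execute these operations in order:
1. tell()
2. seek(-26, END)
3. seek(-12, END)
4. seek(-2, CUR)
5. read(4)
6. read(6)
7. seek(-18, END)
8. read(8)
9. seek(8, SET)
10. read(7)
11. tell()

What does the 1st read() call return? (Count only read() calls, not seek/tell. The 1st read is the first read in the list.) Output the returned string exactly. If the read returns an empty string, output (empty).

Answer: 54KG

Derivation:
After 1 (tell()): offset=0
After 2 (seek(-26, END)): offset=2
After 3 (seek(-12, END)): offset=16
After 4 (seek(-2, CUR)): offset=14
After 5 (read(4)): returned '54KG', offset=18
After 6 (read(6)): returned '6PKTBP', offset=24
After 7 (seek(-18, END)): offset=10
After 8 (read(8)): returned 'VQYQ54KG', offset=18
After 9 (seek(8, SET)): offset=8
After 10 (read(7)): returned '1HVQYQ5', offset=15
After 11 (tell()): offset=15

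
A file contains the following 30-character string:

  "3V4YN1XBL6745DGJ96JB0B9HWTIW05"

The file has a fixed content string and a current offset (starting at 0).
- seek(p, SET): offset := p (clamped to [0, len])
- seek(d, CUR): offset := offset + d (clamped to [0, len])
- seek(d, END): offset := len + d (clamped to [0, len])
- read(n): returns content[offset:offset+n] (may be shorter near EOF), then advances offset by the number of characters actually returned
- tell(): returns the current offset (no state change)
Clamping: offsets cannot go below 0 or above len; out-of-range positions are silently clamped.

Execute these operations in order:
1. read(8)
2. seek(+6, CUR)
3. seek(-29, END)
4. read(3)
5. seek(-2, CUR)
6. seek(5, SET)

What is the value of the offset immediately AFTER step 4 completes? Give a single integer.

Answer: 4

Derivation:
After 1 (read(8)): returned '3V4YN1XB', offset=8
After 2 (seek(+6, CUR)): offset=14
After 3 (seek(-29, END)): offset=1
After 4 (read(3)): returned 'V4Y', offset=4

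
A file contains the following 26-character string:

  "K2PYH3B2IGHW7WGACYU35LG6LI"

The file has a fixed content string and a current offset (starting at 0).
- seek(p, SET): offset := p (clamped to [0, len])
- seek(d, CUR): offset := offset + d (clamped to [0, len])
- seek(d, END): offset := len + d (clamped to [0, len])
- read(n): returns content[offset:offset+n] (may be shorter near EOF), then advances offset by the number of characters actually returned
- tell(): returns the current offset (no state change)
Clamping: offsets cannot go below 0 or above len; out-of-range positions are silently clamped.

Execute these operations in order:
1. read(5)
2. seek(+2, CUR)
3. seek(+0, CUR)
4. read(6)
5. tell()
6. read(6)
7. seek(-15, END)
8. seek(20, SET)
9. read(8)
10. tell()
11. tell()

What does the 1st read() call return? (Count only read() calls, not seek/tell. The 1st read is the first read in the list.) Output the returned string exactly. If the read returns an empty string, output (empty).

After 1 (read(5)): returned 'K2PYH', offset=5
After 2 (seek(+2, CUR)): offset=7
After 3 (seek(+0, CUR)): offset=7
After 4 (read(6)): returned '2IGHW7', offset=13
After 5 (tell()): offset=13
After 6 (read(6)): returned 'WGACYU', offset=19
After 7 (seek(-15, END)): offset=11
After 8 (seek(20, SET)): offset=20
After 9 (read(8)): returned '5LG6LI', offset=26
After 10 (tell()): offset=26
After 11 (tell()): offset=26

Answer: K2PYH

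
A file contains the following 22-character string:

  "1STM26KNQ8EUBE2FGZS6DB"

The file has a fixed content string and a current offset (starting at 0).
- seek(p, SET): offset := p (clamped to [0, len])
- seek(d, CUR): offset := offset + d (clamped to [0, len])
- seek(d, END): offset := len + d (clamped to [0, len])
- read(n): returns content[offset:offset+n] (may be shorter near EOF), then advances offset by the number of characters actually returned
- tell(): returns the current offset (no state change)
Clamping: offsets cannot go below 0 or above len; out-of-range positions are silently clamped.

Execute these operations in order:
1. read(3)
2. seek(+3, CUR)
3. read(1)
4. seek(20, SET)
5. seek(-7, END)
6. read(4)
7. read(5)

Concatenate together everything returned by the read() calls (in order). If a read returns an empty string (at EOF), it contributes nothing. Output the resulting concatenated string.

Answer: 1STKFGZS6DB

Derivation:
After 1 (read(3)): returned '1ST', offset=3
After 2 (seek(+3, CUR)): offset=6
After 3 (read(1)): returned 'K', offset=7
After 4 (seek(20, SET)): offset=20
After 5 (seek(-7, END)): offset=15
After 6 (read(4)): returned 'FGZS', offset=19
After 7 (read(5)): returned '6DB', offset=22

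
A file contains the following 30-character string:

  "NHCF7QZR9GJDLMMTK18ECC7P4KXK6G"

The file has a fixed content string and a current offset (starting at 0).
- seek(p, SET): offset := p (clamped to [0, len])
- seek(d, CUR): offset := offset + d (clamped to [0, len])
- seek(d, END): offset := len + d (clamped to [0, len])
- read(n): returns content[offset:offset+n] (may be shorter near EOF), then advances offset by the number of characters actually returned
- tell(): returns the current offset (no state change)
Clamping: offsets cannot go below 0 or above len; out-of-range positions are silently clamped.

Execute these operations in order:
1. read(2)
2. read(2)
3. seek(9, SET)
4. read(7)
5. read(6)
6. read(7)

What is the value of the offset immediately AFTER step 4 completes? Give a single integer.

Answer: 16

Derivation:
After 1 (read(2)): returned 'NH', offset=2
After 2 (read(2)): returned 'CF', offset=4
After 3 (seek(9, SET)): offset=9
After 4 (read(7)): returned 'GJDLMMT', offset=16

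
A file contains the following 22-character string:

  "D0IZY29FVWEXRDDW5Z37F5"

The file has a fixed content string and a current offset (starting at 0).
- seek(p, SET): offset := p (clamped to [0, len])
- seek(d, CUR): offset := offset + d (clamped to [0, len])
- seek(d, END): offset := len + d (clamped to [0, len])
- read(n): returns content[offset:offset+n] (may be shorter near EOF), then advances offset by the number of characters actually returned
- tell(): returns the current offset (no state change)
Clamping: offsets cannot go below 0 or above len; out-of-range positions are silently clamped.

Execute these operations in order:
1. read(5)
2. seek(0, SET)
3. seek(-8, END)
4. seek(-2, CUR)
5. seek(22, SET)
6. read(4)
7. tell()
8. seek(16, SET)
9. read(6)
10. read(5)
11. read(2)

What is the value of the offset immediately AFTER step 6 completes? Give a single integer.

Answer: 22

Derivation:
After 1 (read(5)): returned 'D0IZY', offset=5
After 2 (seek(0, SET)): offset=0
After 3 (seek(-8, END)): offset=14
After 4 (seek(-2, CUR)): offset=12
After 5 (seek(22, SET)): offset=22
After 6 (read(4)): returned '', offset=22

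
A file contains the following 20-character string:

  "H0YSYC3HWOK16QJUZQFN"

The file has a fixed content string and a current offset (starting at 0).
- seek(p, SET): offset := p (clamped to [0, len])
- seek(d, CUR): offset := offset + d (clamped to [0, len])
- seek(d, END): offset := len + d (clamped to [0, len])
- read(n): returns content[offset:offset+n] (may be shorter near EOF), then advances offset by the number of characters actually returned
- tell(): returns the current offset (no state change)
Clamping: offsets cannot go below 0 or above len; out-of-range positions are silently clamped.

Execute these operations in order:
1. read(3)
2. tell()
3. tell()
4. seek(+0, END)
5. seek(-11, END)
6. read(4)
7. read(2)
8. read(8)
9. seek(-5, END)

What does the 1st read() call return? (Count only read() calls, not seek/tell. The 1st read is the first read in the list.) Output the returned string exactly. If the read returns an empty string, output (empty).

Answer: H0Y

Derivation:
After 1 (read(3)): returned 'H0Y', offset=3
After 2 (tell()): offset=3
After 3 (tell()): offset=3
After 4 (seek(+0, END)): offset=20
After 5 (seek(-11, END)): offset=9
After 6 (read(4)): returned 'OK16', offset=13
After 7 (read(2)): returned 'QJ', offset=15
After 8 (read(8)): returned 'UZQFN', offset=20
After 9 (seek(-5, END)): offset=15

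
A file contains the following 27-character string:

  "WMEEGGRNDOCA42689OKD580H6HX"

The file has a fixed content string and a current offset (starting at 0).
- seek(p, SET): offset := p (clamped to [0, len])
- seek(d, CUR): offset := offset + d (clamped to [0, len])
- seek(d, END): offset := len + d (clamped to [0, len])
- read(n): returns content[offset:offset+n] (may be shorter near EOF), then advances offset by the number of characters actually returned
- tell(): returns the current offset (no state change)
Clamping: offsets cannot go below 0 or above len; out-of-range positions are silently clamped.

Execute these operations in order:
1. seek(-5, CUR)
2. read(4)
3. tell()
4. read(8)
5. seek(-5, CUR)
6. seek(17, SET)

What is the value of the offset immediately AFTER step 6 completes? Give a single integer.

Answer: 17

Derivation:
After 1 (seek(-5, CUR)): offset=0
After 2 (read(4)): returned 'WMEE', offset=4
After 3 (tell()): offset=4
After 4 (read(8)): returned 'GGRNDOCA', offset=12
After 5 (seek(-5, CUR)): offset=7
After 6 (seek(17, SET)): offset=17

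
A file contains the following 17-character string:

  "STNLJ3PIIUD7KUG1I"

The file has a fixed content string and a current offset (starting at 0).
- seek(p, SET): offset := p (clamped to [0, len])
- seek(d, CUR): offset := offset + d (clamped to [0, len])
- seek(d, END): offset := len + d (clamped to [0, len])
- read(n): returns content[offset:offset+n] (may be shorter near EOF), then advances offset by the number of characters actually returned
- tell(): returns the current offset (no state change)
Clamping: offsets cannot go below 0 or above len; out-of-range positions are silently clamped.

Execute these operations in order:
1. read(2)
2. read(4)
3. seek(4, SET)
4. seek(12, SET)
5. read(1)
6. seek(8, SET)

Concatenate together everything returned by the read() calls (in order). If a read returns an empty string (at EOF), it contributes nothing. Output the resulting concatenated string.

After 1 (read(2)): returned 'ST', offset=2
After 2 (read(4)): returned 'NLJ3', offset=6
After 3 (seek(4, SET)): offset=4
After 4 (seek(12, SET)): offset=12
After 5 (read(1)): returned 'K', offset=13
After 6 (seek(8, SET)): offset=8

Answer: STNLJ3K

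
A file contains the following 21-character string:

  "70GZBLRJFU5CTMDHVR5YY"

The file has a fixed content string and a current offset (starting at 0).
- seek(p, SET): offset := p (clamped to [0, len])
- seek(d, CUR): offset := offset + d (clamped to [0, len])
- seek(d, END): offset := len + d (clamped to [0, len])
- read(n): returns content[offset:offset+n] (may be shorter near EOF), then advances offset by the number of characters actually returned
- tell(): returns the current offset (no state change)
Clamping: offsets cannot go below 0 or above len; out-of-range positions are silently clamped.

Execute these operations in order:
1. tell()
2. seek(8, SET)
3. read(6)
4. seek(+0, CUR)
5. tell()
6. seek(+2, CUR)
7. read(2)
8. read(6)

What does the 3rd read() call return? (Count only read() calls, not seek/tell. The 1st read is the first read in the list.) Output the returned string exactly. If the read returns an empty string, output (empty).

After 1 (tell()): offset=0
After 2 (seek(8, SET)): offset=8
After 3 (read(6)): returned 'FU5CTM', offset=14
After 4 (seek(+0, CUR)): offset=14
After 5 (tell()): offset=14
After 6 (seek(+2, CUR)): offset=16
After 7 (read(2)): returned 'VR', offset=18
After 8 (read(6)): returned '5YY', offset=21

Answer: 5YY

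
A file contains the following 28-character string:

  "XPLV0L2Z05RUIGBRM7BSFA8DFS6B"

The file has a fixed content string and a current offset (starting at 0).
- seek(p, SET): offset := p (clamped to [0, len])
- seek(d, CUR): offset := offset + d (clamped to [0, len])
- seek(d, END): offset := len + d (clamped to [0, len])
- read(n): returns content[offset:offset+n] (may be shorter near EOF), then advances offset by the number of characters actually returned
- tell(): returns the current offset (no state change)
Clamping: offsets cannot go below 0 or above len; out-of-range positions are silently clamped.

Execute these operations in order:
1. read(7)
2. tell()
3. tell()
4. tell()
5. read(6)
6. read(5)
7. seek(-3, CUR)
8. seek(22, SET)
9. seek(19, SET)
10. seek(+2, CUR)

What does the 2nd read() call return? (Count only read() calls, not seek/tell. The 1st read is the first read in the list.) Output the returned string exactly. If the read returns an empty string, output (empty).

Answer: Z05RUI

Derivation:
After 1 (read(7)): returned 'XPLV0L2', offset=7
After 2 (tell()): offset=7
After 3 (tell()): offset=7
After 4 (tell()): offset=7
After 5 (read(6)): returned 'Z05RUI', offset=13
After 6 (read(5)): returned 'GBRM7', offset=18
After 7 (seek(-3, CUR)): offset=15
After 8 (seek(22, SET)): offset=22
After 9 (seek(19, SET)): offset=19
After 10 (seek(+2, CUR)): offset=21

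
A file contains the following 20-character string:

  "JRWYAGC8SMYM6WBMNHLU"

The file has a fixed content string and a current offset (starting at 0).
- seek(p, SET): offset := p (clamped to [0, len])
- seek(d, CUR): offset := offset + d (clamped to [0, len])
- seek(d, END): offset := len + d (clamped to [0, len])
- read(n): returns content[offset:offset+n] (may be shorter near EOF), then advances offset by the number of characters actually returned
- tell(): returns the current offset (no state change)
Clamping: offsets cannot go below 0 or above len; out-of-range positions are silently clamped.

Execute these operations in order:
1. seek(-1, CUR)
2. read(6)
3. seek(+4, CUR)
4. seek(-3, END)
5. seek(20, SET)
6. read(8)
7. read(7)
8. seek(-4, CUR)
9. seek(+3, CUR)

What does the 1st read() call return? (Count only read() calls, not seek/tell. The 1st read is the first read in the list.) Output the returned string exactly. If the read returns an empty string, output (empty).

Answer: JRWYAG

Derivation:
After 1 (seek(-1, CUR)): offset=0
After 2 (read(6)): returned 'JRWYAG', offset=6
After 3 (seek(+4, CUR)): offset=10
After 4 (seek(-3, END)): offset=17
After 5 (seek(20, SET)): offset=20
After 6 (read(8)): returned '', offset=20
After 7 (read(7)): returned '', offset=20
After 8 (seek(-4, CUR)): offset=16
After 9 (seek(+3, CUR)): offset=19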